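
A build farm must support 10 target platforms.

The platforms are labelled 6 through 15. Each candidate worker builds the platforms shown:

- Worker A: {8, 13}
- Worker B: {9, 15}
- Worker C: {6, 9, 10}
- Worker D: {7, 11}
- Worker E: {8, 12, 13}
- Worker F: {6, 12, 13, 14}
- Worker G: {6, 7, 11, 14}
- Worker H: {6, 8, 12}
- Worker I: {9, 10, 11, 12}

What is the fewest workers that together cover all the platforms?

A and B and G and I together: A ∪ B ∪ G ∪ I = {6, 7, 8, 9, 10, 11, 12, 13, 14, 15} — every platform is covered.
No 3 of the 9 workers cover everything (all 84 combinations miss at least one platform), so 4 is optimal.

4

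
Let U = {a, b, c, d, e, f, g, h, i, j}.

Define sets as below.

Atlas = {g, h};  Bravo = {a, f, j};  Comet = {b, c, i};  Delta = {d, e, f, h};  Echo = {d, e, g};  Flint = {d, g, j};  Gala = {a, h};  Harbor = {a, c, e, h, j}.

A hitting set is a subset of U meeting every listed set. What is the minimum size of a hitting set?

4

T = {a, b, g, h} meets every set (each contains at least one member of T), and |T| = 4.
No choice of 3 items meets every set, so 4 is the minimum.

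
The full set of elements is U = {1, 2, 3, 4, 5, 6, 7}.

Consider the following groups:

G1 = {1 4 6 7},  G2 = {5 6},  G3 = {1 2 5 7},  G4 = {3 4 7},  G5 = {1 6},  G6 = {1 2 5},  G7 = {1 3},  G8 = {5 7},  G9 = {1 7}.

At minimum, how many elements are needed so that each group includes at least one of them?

H = {1, 6, 7} meets every group (each contains at least one member of H), and |H| = 3.
No choice of 2 elements meets every group, so 3 is the minimum.

3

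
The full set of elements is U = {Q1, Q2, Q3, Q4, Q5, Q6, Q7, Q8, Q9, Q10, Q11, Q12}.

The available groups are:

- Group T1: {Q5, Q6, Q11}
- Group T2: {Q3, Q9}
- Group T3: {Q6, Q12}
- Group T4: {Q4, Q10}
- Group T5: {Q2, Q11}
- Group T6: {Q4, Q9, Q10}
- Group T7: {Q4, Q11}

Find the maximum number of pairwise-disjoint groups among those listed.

T2, T3, T4, T5 are pairwise disjoint (T2={Q3,Q9}; T3={Q6,Q12}; T4={Q4,Q10}; T5={Q2,Q11}).
Every remaining group overlaps one of these, and no 5 of the listed groups are pairwise disjoint, so 4 is the maximum.

4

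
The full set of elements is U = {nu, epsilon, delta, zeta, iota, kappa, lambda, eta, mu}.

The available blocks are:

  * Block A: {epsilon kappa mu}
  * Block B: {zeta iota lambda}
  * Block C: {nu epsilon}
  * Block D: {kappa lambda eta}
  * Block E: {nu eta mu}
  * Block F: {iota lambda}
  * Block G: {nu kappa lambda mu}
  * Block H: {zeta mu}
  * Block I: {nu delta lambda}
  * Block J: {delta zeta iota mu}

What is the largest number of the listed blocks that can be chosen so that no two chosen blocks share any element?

3

C, D, H are pairwise disjoint (C={nu,epsilon}; D={kappa,lambda,eta}; H={zeta,mu}).
Every remaining block overlaps one of these, and no 4 of the listed blocks are pairwise disjoint, so 3 is the maximum.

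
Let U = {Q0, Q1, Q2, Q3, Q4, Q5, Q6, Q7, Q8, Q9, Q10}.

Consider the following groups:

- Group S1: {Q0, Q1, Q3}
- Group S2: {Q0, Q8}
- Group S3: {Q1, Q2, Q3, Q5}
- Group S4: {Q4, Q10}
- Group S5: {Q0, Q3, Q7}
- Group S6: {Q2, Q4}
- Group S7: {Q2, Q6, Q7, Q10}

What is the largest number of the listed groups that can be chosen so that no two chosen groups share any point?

3

S2, S3, S4 are pairwise disjoint (S2={Q0,Q8}; S3={Q1,Q2,Q3,Q5}; S4={Q4,Q10}).
Every remaining group overlaps one of these, and no 4 of the listed groups are pairwise disjoint, so 3 is the maximum.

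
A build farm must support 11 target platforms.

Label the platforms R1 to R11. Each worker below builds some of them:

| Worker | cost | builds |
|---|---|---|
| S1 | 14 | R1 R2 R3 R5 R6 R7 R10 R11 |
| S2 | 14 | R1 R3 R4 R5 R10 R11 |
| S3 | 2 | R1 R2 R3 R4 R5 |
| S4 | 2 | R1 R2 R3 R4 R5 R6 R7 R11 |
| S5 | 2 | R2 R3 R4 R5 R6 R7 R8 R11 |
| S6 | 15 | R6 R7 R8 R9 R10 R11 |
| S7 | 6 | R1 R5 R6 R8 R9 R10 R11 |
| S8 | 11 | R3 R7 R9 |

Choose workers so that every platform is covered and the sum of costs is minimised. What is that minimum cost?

8

S4, S7 together cover every platform (S4 ∪ S7 = {R1, R2, R3, R4, R5, R6, R7, R8, R9, R10, R11}); total cost 2 + 6 = 8.
The greedy pick S4, S5, S7 costs 10; no covering selection beats 8.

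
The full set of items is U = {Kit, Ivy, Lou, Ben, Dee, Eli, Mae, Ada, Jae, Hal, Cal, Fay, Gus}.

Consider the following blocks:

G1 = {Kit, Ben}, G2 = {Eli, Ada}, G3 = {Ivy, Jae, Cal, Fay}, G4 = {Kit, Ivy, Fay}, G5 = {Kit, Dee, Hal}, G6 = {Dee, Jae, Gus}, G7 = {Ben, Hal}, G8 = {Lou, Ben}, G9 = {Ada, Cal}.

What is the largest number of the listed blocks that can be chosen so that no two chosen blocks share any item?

G2, G3, G5, G8 are pairwise disjoint (G2={Eli,Ada}; G3={Ivy,Jae,Cal,Fay}; G5={Kit,Dee,Hal}; G8={Lou,Ben}).
Every remaining block overlaps one of these, and no 5 of the listed blocks are pairwise disjoint, so 4 is the maximum.

4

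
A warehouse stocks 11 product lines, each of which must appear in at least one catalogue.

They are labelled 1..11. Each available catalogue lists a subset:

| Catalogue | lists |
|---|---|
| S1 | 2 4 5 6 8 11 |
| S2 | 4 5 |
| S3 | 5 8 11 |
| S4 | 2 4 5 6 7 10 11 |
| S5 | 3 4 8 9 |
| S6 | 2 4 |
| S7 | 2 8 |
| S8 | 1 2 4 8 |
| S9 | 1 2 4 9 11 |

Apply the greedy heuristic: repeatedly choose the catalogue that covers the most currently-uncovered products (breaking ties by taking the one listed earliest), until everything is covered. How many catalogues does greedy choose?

3

Greedy: pick S4 (covers 7 new) → pick S5 (covers 3 new) → pick S8 (covers 1 new). Total picks: 3.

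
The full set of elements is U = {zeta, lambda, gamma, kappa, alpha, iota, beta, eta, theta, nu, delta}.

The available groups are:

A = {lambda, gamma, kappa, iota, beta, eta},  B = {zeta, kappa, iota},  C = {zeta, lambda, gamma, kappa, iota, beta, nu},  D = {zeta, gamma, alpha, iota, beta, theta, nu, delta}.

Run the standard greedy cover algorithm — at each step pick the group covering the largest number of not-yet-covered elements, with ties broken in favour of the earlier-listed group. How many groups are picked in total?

2

Greedy: pick D (covers 8 new) → pick A (covers 3 new). Total picks: 2.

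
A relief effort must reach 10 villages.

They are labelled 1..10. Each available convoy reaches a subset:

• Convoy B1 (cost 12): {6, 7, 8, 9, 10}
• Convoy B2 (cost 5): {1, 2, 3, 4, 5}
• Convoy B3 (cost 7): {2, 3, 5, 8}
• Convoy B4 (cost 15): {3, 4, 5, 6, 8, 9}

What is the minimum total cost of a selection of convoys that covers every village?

B1, B2 together cover every village (B1 ∪ B2 = {1, 2, 3, 4, 5, 6, 7, 8, 9, 10}); total cost 12 + 5 = 17.
No covering selection has total cost below 17.

17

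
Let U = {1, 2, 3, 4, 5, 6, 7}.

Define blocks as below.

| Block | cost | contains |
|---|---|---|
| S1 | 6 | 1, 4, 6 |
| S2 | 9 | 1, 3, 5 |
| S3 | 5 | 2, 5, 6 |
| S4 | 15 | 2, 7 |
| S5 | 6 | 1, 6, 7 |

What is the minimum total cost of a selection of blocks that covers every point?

26

S1, S2, S3, S5 together cover every point (S1 ∪ S2 ∪ S3 ∪ S5 = {1, 2, 3, 4, 5, 6, 7}); total cost 6 + 9 + 5 + 6 = 26.
No covering selection has total cost below 26.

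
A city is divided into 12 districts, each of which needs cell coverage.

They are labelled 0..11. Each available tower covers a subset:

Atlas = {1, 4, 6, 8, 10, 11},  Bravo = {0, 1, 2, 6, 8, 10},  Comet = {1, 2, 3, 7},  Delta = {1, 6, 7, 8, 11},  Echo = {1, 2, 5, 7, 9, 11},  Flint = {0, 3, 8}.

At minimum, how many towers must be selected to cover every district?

Take {Atlas, Echo, Flint}. Their union is {0, 1, 2, 3, 4, 5, 6, 7, 8, 9, 10, 11}, which is all 12 districts.
Only Atlas contains 4, so Atlas is forced; the remaining 6 districts need at least 2 more towers (each remaining tower adds at most 4) — so at least 3 towers are needed, and 3 is optimal.

3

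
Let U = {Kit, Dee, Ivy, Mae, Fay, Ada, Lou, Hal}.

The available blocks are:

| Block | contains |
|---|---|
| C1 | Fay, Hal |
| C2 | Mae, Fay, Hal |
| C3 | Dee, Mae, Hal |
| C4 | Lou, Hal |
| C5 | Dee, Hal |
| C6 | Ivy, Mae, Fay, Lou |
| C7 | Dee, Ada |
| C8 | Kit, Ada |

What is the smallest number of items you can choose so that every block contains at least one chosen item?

3

Take H = {Ada, Lou, Hal}. Each listed block contains at least one of these, so H is a hitting set of size 3.
The blocks C5, C6, C8 are pairwise disjoint, so any hitting set needs a separate item for each — at least 3. Hence 3 is optimal.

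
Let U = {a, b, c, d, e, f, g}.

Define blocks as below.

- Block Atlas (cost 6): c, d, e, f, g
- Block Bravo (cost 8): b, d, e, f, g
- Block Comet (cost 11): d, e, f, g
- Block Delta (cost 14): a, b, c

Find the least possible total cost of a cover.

20

Atlas, Delta together cover every item (Atlas ∪ Delta = {a, b, c, d, e, f, g}); total cost 6 + 14 = 20.
No covering selection has total cost below 20.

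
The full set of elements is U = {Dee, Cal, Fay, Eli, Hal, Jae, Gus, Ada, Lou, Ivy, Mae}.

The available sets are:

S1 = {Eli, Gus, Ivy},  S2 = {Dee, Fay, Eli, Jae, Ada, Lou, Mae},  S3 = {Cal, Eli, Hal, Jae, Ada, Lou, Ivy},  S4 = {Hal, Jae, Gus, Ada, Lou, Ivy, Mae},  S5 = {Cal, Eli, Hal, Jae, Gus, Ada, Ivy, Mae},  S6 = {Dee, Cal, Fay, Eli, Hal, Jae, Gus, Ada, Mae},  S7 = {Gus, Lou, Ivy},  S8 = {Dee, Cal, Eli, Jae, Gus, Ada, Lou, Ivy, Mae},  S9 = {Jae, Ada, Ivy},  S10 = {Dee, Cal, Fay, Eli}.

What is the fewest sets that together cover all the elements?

2

Take {S4, S6}. Their union is {Dee, Cal, Fay, Eli, Hal, Jae, Gus, Ada, Lou, Ivy, Mae}, which is all 11 elements.
No single set has all 11 elements (the largest, S6, has 9), so 2 is optimal.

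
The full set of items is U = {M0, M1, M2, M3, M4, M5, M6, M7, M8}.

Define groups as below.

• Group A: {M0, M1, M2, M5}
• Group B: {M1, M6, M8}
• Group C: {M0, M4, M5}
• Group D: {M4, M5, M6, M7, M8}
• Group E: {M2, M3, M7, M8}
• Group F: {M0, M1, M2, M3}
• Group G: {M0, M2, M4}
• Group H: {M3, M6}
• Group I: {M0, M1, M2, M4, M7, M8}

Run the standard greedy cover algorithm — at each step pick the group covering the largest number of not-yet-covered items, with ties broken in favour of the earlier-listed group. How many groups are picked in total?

3

Greedy: pick I (covers 6 new) → pick D (covers 2 new) → pick E (covers 1 new). Total picks: 3.
(The true minimum cover uses only 2 groups, so greedy is not optimal here.)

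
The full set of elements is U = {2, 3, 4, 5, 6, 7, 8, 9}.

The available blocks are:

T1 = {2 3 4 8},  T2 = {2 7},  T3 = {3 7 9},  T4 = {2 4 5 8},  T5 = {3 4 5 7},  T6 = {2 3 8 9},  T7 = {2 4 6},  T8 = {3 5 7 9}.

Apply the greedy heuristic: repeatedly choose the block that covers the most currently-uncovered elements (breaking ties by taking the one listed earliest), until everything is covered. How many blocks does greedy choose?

3

Greedy: pick T1 (covers 4 new) → pick T8 (covers 3 new) → pick T7 (covers 1 new). Total picks: 3.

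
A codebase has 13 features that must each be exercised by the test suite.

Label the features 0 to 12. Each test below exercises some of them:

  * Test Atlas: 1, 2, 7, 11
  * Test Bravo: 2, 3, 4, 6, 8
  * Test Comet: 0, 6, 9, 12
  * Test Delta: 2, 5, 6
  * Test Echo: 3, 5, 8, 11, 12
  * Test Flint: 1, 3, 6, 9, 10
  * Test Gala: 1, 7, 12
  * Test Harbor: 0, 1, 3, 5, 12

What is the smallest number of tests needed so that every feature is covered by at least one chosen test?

4

Atlas and Bravo and Flint and Harbor together: Atlas ∪ Bravo ∪ Flint ∪ Harbor = {0, 1, 2, 3, 4, 5, 6, 7, 8, 9, 10, 11, 12} — every feature is covered.
No 3 of the 8 tests cover everything (all 56 combinations miss at least one feature), so 4 is optimal.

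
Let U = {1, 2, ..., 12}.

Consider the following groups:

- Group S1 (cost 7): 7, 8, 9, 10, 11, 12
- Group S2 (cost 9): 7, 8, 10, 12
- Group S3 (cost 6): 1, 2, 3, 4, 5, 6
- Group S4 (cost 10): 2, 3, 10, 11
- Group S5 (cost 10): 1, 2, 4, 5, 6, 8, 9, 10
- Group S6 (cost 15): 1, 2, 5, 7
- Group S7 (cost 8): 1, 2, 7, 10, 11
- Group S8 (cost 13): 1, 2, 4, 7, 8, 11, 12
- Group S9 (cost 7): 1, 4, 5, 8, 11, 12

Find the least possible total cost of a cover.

13

S1, S3 together cover every item (S1 ∪ S3 = {1, 2, 3, 4, 5, 6, 7, 8, 9, 10, 11, 12}); total cost 7 + 6 = 13.
No covering selection has total cost below 13.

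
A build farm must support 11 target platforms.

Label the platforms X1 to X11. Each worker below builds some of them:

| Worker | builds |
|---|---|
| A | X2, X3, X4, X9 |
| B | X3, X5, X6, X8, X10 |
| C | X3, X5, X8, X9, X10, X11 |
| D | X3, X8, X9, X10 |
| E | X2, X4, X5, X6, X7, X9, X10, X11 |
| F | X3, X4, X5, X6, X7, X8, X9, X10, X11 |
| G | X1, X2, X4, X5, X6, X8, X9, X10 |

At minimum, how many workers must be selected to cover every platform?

Take {F, G}. Their union is {X1, X2, X3, X4, X5, X6, X7, X8, X9, X10, X11}, which is all 11 platforms.
No single worker has all 11 platforms (the largest, F, has 9), so 2 is optimal.

2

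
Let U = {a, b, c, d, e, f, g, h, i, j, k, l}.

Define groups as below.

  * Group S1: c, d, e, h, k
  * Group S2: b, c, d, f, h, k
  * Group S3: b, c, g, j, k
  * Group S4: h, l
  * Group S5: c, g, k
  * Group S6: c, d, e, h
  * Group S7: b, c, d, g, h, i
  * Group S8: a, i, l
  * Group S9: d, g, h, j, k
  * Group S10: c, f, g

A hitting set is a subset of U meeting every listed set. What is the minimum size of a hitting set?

3

Take T = {c, g, l}. Each listed group contains at least one of these, so T is a hitting set of size 3.
No choice of 2 items meets every group, so 3 is the minimum.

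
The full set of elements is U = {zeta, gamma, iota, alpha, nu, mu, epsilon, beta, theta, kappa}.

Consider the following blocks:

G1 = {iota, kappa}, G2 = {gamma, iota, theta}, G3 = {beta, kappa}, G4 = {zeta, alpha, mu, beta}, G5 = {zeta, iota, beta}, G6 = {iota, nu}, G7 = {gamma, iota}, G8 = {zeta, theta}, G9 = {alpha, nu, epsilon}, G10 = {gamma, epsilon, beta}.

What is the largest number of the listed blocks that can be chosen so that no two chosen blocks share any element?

4

G3, G7, G8, G9 are pairwise disjoint (G3={beta,kappa}; G7={gamma,iota}; G8={zeta,theta}; G9={alpha,nu,epsilon}).
Every remaining block overlaps one of these, and no 5 of the listed blocks are pairwise disjoint, so 4 is the maximum.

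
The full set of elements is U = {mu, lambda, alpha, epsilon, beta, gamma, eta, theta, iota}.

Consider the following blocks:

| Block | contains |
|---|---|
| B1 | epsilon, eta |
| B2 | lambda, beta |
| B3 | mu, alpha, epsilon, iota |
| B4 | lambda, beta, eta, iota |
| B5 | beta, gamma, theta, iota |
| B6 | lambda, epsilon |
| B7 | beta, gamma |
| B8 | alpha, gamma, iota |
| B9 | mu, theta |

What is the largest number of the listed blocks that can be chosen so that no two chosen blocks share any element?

4

B1, B2, B8, B9 are pairwise disjoint (B1={epsilon,eta}; B2={lambda,beta}; B8={alpha,gamma,iota}; B9={mu,theta}).
Every remaining block overlaps one of these, and no 5 of the listed blocks are pairwise disjoint, so 4 is the maximum.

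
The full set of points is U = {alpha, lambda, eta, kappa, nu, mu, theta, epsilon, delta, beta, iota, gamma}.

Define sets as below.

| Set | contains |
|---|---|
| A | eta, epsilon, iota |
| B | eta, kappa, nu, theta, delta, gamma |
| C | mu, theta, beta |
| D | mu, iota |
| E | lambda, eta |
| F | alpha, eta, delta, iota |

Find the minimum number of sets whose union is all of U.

A and B and C and E and F together: A ∪ B ∪ C ∪ E ∪ F = {alpha, lambda, eta, kappa, nu, mu, theta, epsilon, delta, beta, iota, gamma} — every point is covered.
No 4 of the 6 sets cover everything (all 15 combinations miss at least one point), so 5 is optimal.

5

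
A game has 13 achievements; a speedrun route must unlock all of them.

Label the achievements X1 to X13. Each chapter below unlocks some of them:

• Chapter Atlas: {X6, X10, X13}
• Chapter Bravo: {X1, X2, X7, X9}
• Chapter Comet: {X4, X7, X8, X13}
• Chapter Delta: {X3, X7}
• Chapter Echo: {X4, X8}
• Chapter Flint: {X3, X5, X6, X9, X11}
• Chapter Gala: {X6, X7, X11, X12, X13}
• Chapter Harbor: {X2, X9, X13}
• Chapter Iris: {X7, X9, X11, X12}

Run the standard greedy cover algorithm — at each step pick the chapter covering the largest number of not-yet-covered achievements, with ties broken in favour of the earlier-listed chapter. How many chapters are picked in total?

5

Greedy: pick Flint (covers 5 new) → pick Comet (covers 4 new) → pick Bravo (covers 2 new) → pick Atlas (covers 1 new) → pick Gala (covers 1 new). Total picks: 5.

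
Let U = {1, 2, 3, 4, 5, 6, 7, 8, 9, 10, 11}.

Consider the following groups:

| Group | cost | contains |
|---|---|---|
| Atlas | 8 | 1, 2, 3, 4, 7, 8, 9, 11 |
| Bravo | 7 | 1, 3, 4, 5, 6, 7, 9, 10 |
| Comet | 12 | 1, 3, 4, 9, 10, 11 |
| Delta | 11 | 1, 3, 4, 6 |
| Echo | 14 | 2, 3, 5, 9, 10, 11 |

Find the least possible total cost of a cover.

15

Atlas, Bravo together cover every point (Atlas ∪ Bravo = {1, 2, 3, 4, 5, 6, 7, 8, 9, 10, 11}); total cost 8 + 7 = 15.
No covering selection has total cost below 15.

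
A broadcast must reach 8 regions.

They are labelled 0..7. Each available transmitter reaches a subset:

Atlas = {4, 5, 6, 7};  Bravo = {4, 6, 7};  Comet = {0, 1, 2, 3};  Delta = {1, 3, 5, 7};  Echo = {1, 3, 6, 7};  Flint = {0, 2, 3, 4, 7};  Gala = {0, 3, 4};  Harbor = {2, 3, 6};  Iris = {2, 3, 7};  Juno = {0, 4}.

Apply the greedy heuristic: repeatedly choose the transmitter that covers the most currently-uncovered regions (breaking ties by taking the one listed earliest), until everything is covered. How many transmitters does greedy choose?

3

Greedy: pick Flint (covers 5 new) → pick Atlas (covers 2 new) → pick Comet (covers 1 new). Total picks: 3.
(The true minimum cover uses only 2 transmitters, so greedy is not optimal here.)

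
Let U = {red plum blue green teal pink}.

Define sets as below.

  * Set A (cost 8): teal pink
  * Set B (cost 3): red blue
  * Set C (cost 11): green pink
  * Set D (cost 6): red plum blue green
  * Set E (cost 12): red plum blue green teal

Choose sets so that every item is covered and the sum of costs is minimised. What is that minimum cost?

A, D together cover every item (A ∪ D = {red, plum, blue, green, teal, pink}); total cost 8 + 6 = 14.
The greedy pick B, D, A costs 17; no covering selection beats 14.

14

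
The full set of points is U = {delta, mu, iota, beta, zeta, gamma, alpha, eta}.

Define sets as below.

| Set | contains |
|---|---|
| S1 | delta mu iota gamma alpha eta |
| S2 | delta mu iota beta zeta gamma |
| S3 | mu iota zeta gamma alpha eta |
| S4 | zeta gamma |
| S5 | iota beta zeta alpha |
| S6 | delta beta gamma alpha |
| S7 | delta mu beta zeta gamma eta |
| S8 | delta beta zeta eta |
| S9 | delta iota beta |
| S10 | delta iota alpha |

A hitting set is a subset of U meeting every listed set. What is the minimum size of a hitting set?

The 2 points {delta, zeta} hit every set.
The sets S4, S10 are pairwise disjoint, so any hitting set needs a separate point for each — at least 2. Hence 2 is optimal.

2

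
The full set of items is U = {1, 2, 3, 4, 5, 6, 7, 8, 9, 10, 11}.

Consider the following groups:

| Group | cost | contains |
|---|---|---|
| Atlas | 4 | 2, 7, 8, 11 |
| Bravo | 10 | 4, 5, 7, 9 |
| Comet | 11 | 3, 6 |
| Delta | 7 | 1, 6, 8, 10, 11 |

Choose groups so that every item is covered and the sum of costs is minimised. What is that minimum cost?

32

Atlas, Bravo, Comet, Delta together cover every item (Atlas ∪ Bravo ∪ Comet ∪ Delta = {1, 2, 3, 4, 5, 6, 7, 8, 9, 10, 11}); total cost 4 + 10 + 11 + 7 = 32.
No covering selection has total cost below 32.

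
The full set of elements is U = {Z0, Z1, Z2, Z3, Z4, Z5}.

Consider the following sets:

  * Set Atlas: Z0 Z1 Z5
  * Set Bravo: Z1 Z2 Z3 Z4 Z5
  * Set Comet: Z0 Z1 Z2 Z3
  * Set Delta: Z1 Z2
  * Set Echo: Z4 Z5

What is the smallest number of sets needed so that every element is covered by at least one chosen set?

2

Take {Bravo, Comet}. Their union is {Z0, Z1, Z2, Z3, Z4, Z5}, which is all 6 elements.
No single set has all 6 elements (the largest, Bravo, has 5), so 2 is optimal.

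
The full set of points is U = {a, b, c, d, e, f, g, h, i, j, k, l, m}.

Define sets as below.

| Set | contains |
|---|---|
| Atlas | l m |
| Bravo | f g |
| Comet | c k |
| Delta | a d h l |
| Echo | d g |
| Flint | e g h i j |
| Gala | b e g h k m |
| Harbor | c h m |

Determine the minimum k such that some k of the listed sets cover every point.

5

Bravo and Comet and Delta and Flint and Gala together: Bravo ∪ Comet ∪ Delta ∪ Flint ∪ Gala = {a, b, c, d, e, f, g, h, i, j, k, l, m} — every point is covered.
No 4 of the 8 sets cover everything (all 70 combinations miss at least one point), so 5 is optimal.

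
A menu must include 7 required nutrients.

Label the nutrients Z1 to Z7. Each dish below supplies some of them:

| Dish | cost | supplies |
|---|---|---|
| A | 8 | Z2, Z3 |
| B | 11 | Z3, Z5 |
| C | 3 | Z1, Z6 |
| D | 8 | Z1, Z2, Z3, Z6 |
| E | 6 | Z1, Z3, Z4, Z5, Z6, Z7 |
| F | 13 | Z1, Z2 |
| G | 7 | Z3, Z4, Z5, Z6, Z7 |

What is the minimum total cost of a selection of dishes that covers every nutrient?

14

D, E together cover every nutrient (D ∪ E = {Z1, Z2, Z3, Z4, Z5, Z6, Z7}); total cost 8 + 6 = 14.
No covering selection has total cost below 14.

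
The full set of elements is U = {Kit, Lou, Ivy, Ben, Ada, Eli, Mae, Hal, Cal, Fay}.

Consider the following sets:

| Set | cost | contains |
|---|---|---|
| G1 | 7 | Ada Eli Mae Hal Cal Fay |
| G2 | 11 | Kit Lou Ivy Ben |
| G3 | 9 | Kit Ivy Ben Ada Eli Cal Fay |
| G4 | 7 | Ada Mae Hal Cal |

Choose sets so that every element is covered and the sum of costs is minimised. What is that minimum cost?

18

G1, G2 together cover every element (G1 ∪ G2 = {Kit, Lou, Ivy, Ben, Ada, Eli, Mae, Hal, Cal, Fay}); total cost 7 + 11 = 18.
No covering selection has total cost below 18.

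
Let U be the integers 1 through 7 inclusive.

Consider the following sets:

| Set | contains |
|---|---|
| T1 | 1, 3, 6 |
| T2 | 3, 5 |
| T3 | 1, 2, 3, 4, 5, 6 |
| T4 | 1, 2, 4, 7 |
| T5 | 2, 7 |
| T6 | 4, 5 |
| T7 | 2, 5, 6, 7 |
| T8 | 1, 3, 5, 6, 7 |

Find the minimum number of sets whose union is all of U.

T3 and T4 together: T3 ∪ T4 = {1, 2, 3, 4, 5, 6, 7} — every item is covered.
No single set has all 7 items (the largest, T3, has 6), so 2 is optimal.

2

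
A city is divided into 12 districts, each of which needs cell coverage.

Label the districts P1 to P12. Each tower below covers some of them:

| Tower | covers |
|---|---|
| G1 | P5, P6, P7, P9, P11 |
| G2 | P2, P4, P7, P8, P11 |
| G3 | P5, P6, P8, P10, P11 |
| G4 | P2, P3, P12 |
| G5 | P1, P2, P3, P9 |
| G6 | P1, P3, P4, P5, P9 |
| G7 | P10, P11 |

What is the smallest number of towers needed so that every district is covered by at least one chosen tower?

4

G2 and G3 and G4 and G6 together: G2 ∪ G3 ∪ G4 ∪ G6 = {P1, P2, P3, P4, P5, P6, P7, P8, P9, P10, P11, P12} — every district is covered.
No 3 of the 7 towers cover everything (all 35 combinations miss at least one district), so 4 is optimal.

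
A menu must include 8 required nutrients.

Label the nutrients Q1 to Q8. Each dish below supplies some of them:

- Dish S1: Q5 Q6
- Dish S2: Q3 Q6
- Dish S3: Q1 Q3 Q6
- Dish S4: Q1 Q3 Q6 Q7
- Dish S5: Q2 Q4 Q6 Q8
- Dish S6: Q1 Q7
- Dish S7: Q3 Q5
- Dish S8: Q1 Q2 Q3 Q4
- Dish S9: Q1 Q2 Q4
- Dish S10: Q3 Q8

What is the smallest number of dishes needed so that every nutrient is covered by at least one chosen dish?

S4 and S5 and S7 together: S4 ∪ S5 ∪ S7 = {Q1, Q2, Q3, Q4, Q5, Q6, Q7, Q8} — every nutrient is covered.
No 2 of the 10 dishes cover everything (all 45 combinations miss at least one nutrient), so 3 is optimal.

3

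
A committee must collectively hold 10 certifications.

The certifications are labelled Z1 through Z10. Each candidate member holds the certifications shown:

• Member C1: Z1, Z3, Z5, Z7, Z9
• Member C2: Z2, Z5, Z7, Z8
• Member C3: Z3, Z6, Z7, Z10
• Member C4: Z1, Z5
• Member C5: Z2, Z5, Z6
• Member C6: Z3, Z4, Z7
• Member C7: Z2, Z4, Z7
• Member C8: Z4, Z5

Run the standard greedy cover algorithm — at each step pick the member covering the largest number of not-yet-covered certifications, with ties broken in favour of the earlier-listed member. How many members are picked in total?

4

Greedy: pick C1 (covers 5 new) → pick C2 (covers 2 new) → pick C3 (covers 2 new) → pick C6 (covers 1 new). Total picks: 4.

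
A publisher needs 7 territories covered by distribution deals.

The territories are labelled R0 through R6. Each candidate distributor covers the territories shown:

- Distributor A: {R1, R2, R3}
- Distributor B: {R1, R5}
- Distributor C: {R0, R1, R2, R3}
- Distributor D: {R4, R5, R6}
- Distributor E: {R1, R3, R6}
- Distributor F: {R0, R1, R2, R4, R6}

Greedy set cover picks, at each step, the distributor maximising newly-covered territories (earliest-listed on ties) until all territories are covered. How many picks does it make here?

Greedy: pick F (covers 5 new) → pick A (covers 1 new) → pick B (covers 1 new). Total picks: 3.
(The true minimum cover uses only 2 distributors, so greedy is not optimal here.)

3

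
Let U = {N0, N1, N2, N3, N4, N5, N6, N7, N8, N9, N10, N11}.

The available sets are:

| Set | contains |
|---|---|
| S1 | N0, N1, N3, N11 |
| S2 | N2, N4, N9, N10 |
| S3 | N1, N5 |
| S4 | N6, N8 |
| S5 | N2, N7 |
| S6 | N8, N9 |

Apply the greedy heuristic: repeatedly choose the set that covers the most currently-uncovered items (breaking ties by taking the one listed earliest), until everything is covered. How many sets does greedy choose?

Greedy: pick S1 (covers 4 new) → pick S2 (covers 4 new) → pick S4 (covers 2 new) → pick S3 (covers 1 new) → pick S5 (covers 1 new). Total picks: 5.

5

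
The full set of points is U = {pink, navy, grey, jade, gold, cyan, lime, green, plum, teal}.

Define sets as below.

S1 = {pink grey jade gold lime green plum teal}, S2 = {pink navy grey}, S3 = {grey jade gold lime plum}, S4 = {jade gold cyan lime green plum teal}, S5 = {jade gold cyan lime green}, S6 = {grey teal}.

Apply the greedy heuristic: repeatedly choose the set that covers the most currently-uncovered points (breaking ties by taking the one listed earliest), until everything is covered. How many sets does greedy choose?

3

Greedy: pick S1 (covers 8 new) → pick S2 (covers 1 new) → pick S4 (covers 1 new). Total picks: 3.
(The true minimum cover uses only 2 sets, so greedy is not optimal here.)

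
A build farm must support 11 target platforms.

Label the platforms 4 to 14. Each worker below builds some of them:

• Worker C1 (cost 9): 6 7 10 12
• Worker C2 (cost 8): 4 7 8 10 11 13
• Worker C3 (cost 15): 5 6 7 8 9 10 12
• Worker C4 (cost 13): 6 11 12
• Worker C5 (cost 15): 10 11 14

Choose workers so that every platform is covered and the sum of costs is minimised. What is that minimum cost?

C2, C3, C5 together cover every platform (C2 ∪ C3 ∪ C5 = {4, 5, 6, 7, 8, 9, 10, 11, 12, 13, 14}); total cost 8 + 15 + 15 = 38.
No covering selection has total cost below 38.

38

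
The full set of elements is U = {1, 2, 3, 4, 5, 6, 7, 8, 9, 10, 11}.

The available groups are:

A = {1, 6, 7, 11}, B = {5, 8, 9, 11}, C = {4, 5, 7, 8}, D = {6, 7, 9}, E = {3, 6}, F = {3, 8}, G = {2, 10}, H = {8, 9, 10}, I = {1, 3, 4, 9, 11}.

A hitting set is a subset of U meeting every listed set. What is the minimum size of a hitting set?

T = {2, 3, 6, 8} meets every group (each contains at least one member of T), and |T| = 4.
No choice of 3 elements meets every group, so 4 is the minimum.

4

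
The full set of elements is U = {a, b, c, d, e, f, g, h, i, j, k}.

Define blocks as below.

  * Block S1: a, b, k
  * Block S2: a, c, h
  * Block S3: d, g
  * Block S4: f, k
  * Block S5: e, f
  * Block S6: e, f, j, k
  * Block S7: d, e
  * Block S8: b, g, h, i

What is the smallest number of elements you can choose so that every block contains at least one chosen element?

Take T = {a, e, g, k}. Each listed block contains at least one of these, so T is a hitting set of size 4.
No choice of 3 elements meets every block, so 4 is the minimum.

4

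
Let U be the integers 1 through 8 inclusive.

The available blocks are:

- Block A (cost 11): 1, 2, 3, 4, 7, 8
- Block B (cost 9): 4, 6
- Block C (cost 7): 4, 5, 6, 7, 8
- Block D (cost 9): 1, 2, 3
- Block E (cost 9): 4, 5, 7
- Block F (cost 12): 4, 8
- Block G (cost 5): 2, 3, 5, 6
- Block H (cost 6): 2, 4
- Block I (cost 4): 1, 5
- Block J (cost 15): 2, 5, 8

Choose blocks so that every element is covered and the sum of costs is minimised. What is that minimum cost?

16

C, D together cover every element (C ∪ D = {1, 2, 3, 4, 5, 6, 7, 8}); total cost 7 + 9 = 16.
No covering selection has total cost below 16.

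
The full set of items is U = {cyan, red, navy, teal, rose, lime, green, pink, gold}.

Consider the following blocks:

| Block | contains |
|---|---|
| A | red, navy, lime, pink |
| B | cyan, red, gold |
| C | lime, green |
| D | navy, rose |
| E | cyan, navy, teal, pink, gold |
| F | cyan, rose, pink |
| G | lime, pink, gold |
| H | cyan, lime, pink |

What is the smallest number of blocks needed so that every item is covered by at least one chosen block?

Take {A, C, D, E}. Their union is {cyan, red, navy, teal, rose, lime, green, pink, gold}, which is all 9 items.
No 3 of the 8 blocks cover everything (all 56 combinations miss at least one item), so 4 is optimal.

4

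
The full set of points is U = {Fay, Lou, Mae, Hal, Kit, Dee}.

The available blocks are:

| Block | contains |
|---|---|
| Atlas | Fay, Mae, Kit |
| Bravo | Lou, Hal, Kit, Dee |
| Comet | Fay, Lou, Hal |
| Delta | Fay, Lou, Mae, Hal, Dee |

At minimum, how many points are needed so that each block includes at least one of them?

2

H = {Lou, Mae} meets every block (each contains at least one member of H), and |H| = 2.
No single point lies in every block, so at least 2 are needed and 2 is optimal.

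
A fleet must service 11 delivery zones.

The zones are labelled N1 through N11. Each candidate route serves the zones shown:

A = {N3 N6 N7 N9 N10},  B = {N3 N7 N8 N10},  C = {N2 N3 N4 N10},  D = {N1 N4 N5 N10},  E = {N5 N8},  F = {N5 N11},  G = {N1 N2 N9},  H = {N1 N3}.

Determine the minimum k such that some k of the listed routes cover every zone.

A and D and E and F and G together: A ∪ D ∪ E ∪ F ∪ G = {N1, N2, N3, N4, N5, N6, N7, N8, N9, N10, N11} — every zone is covered.
No 4 of the 8 routes cover everything (all 70 combinations miss at least one zone), so 5 is optimal.

5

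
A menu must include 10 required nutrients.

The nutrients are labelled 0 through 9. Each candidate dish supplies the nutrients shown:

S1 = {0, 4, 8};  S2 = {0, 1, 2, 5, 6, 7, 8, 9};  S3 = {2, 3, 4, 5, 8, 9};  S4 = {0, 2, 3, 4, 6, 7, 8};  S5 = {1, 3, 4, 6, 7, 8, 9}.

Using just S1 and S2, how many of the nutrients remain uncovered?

1

Union of S1, S2 = {0, 1, 2, 4, 5, 6, 7, 8, 9}.
Not covered: 3 — 1 nutrient.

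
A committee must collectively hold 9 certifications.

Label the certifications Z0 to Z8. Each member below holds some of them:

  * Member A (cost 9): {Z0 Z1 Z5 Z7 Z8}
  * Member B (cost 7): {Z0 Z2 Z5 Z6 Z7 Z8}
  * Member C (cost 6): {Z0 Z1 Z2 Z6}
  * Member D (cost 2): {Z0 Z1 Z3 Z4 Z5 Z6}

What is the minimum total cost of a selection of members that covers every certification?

B, D together cover every certification (B ∪ D = {Z0, Z1, Z2, Z3, Z4, Z5, Z6, Z7, Z8}); total cost 7 + 2 = 9.
No covering selection has total cost below 9.

9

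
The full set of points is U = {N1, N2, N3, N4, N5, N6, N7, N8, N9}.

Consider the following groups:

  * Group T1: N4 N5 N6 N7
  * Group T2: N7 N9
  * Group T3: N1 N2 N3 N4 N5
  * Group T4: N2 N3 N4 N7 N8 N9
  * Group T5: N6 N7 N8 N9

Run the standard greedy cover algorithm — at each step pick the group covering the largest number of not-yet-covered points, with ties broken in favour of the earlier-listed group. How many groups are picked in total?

Greedy: pick T4 (covers 6 new) → pick T1 (covers 2 new) → pick T3 (covers 1 new). Total picks: 3.
(The true minimum cover uses only 2 groups, so greedy is not optimal here.)

3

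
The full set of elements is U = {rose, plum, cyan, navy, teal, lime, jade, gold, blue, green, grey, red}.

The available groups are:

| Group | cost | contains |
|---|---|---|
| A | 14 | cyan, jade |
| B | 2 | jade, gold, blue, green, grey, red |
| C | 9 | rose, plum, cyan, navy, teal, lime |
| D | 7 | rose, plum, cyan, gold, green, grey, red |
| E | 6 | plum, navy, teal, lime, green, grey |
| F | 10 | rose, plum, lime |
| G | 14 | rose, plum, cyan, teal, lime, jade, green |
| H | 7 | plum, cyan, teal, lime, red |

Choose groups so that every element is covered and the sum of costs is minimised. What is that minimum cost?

11

B, C together cover every element (B ∪ C = {rose, plum, cyan, navy, teal, lime, jade, gold, blue, green, grey, red}); total cost 2 + 9 = 11.
No covering selection has total cost below 11.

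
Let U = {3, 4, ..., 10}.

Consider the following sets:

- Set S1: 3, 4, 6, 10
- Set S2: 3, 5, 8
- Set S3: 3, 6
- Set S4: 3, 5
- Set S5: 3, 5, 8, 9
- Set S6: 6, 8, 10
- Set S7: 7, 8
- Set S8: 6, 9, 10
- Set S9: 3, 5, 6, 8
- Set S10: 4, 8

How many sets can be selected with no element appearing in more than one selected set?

3

S4, S7, S8 are pairwise disjoint (S4={3,5}; S7={7,8}; S8={6,9,10}).
Every remaining set overlaps one of these, and no 4 of the listed sets are pairwise disjoint, so 3 is the maximum.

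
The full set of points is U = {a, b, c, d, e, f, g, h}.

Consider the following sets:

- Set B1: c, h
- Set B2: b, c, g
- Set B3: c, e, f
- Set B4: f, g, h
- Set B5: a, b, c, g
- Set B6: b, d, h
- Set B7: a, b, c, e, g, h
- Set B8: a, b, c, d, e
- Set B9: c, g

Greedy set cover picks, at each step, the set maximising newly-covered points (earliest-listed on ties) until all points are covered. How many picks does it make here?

3

Greedy: pick B7 (covers 6 new) → pick B3 (covers 1 new) → pick B6 (covers 1 new). Total picks: 3.
(The true minimum cover uses only 2 sets, so greedy is not optimal here.)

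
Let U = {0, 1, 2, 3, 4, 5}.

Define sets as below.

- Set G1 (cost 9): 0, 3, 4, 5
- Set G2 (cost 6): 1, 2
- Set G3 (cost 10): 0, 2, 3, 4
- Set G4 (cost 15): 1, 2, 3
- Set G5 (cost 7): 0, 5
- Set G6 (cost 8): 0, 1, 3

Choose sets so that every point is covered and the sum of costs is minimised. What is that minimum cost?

15

G1, G2 together cover every point (G1 ∪ G2 = {0, 1, 2, 3, 4, 5}); total cost 9 + 6 = 15.
No covering selection has total cost below 15.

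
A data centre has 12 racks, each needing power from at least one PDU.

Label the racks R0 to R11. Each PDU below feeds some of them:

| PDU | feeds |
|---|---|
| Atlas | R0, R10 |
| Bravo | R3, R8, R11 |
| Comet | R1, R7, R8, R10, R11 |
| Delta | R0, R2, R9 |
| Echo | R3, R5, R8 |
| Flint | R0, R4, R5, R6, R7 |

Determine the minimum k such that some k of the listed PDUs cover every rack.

4

Bravo and Comet and Delta and Flint together: Bravo ∪ Comet ∪ Delta ∪ Flint = {R0, R1, R2, R3, R4, R5, R6, R7, R8, R9, R10, R11} — every rack is covered.
No 3 of the 6 PDUs cover everything (all 20 combinations miss at least one rack), so 4 is optimal.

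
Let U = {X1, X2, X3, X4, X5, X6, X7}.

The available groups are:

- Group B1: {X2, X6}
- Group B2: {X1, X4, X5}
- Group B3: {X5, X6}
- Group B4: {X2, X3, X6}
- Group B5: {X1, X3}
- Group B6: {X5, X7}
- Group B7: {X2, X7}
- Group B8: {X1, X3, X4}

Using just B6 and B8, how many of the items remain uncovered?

Union of B6, B8 = {X1, X3, X4, X5, X7}.
Not covered: X2, X6 — 2 items.

2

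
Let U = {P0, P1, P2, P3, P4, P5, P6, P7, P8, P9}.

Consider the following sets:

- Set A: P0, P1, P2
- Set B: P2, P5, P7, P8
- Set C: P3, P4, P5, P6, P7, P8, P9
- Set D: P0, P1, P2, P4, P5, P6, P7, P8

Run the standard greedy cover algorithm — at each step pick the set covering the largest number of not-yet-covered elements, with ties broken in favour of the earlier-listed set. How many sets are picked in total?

2

Greedy: pick D (covers 8 new) → pick C (covers 2 new). Total picks: 2.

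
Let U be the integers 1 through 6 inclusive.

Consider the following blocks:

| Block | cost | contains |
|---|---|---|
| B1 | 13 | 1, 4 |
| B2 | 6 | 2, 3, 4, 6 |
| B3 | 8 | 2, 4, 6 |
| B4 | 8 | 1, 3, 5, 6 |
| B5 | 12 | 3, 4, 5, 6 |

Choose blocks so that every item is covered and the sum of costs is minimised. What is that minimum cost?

B2, B4 together cover every item (B2 ∪ B4 = {1, 2, 3, 4, 5, 6}); total cost 6 + 8 = 14.
No covering selection has total cost below 14.

14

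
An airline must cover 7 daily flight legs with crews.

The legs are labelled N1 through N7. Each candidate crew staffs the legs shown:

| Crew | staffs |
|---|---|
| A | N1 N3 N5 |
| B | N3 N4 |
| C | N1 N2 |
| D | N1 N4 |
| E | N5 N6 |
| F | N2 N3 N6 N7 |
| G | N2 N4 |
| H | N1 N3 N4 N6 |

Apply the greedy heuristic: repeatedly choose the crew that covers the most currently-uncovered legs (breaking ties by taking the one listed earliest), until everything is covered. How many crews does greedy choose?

3

Greedy: pick F (covers 4 new) → pick A (covers 2 new) → pick B (covers 1 new). Total picks: 3.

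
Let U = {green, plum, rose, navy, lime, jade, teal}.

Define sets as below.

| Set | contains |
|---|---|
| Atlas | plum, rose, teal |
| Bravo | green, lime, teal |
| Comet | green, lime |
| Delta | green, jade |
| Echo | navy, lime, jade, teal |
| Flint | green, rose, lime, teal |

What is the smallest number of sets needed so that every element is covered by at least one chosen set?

Take {Atlas, Comet, Echo}. Their union is {green, plum, rose, navy, lime, jade, teal}, which is all 7 elements.
Only Atlas contains plum, so Atlas is forced; the remaining 4 elements need at least 2 more sets (each remaining set adds at most 3) — so at least 3 sets are needed, and 3 is optimal.

3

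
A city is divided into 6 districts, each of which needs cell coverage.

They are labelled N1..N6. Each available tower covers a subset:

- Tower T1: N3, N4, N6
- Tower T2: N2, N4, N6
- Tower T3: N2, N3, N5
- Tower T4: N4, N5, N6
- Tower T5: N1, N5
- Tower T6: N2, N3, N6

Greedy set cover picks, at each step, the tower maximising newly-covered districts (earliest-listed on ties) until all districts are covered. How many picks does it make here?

Greedy: pick T1 (covers 3 new) → pick T3 (covers 2 new) → pick T5 (covers 1 new). Total picks: 3.

3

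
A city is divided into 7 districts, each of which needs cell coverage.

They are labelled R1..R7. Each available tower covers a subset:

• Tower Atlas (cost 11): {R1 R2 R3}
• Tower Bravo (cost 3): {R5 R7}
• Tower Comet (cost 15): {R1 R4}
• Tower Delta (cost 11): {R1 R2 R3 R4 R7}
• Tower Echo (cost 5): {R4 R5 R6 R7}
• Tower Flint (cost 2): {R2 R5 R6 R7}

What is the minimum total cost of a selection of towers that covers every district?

13

Delta, Flint together cover every district (Delta ∪ Flint = {R1, R2, R3, R4, R5, R6, R7}); total cost 11 + 2 = 13.
No covering selection has total cost below 13.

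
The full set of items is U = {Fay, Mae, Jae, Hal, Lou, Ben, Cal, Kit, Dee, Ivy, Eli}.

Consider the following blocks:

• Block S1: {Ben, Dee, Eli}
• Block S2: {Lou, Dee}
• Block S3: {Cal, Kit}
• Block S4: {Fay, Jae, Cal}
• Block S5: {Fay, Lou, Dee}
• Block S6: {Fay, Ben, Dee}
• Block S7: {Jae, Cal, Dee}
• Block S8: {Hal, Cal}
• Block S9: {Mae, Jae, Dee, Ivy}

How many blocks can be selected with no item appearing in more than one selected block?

S8, S9 are pairwise disjoint (S8={Hal,Cal}; S9={Mae,Jae,Dee,Ivy}).
Every remaining block overlaps one of these, and no 3 of the listed blocks are pairwise disjoint, so 2 is the maximum.

2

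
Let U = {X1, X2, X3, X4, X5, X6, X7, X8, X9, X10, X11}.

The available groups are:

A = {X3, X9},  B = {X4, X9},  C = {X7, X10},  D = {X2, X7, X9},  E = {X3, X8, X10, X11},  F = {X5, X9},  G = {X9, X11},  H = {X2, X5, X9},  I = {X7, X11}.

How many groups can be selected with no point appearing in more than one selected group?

2

C, G are pairwise disjoint (C={X7,X10}; G={X9,X11}).
Every remaining group overlaps one of these, and no 3 of the listed groups are pairwise disjoint, so 2 is the maximum.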